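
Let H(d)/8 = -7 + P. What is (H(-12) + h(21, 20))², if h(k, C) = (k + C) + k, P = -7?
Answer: 2500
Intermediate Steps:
h(k, C) = C + 2*k (h(k, C) = (C + k) + k = C + 2*k)
H(d) = -112 (H(d) = 8*(-7 - 7) = 8*(-14) = -112)
(H(-12) + h(21, 20))² = (-112 + (20 + 2*21))² = (-112 + (20 + 42))² = (-112 + 62)² = (-50)² = 2500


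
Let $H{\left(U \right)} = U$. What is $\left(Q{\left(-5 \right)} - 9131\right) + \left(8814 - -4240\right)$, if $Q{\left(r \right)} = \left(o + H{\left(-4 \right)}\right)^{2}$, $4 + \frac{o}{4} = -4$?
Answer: $5219$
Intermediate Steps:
$o = -32$ ($o = -16 + 4 \left(-4\right) = -16 - 16 = -32$)
$Q{\left(r \right)} = 1296$ ($Q{\left(r \right)} = \left(-32 - 4\right)^{2} = \left(-36\right)^{2} = 1296$)
$\left(Q{\left(-5 \right)} - 9131\right) + \left(8814 - -4240\right) = \left(1296 - 9131\right) + \left(8814 - -4240\right) = -7835 + \left(8814 + 4240\right) = -7835 + 13054 = 5219$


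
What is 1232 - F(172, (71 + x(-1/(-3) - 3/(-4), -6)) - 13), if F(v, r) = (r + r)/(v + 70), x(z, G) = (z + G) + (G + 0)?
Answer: 1788299/1452 ≈ 1231.6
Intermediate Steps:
x(z, G) = z + 2*G (x(z, G) = (G + z) + G = z + 2*G)
F(v, r) = 2*r/(70 + v) (F(v, r) = (2*r)/(70 + v) = 2*r/(70 + v))
1232 - F(172, (71 + x(-1/(-3) - 3/(-4), -6)) - 13) = 1232 - 2*((71 + ((-1/(-3) - 3/(-4)) + 2*(-6))) - 13)/(70 + 172) = 1232 - 2*((71 + ((-1*(-1/3) - 3*(-1/4)) - 12)) - 13)/242 = 1232 - 2*((71 + ((1/3 + 3/4) - 12)) - 13)/242 = 1232 - 2*((71 + (13/12 - 12)) - 13)/242 = 1232 - 2*((71 - 131/12) - 13)/242 = 1232 - 2*(721/12 - 13)/242 = 1232 - 2*565/(12*242) = 1232 - 1*565/1452 = 1232 - 565/1452 = 1788299/1452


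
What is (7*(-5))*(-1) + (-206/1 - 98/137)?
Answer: -23525/137 ≈ -171.72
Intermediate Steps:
(7*(-5))*(-1) + (-206/1 - 98/137) = -35*(-1) + (-206*1 - 98*1/137) = 35 + (-206 - 98/137) = 35 - 28320/137 = -23525/137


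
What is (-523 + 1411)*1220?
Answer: 1083360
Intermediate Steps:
(-523 + 1411)*1220 = 888*1220 = 1083360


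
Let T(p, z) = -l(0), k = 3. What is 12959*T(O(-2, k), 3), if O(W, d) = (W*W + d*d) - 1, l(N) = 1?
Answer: -12959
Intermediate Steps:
O(W, d) = -1 + W² + d² (O(W, d) = (W² + d²) - 1 = -1 + W² + d²)
T(p, z) = -1 (T(p, z) = -1*1 = -1)
12959*T(O(-2, k), 3) = 12959*(-1) = -12959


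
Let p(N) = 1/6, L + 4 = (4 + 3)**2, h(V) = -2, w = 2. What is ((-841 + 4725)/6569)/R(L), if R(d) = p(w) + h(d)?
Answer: -23304/72259 ≈ -0.32251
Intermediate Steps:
L = 45 (L = -4 + (4 + 3)**2 = -4 + 7**2 = -4 + 49 = 45)
p(N) = 1/6
R(d) = -11/6 (R(d) = 1/6 - 2 = -11/6)
((-841 + 4725)/6569)/R(L) = ((-841 + 4725)/6569)/(-11/6) = (3884*(1/6569))*(-6/11) = (3884/6569)*(-6/11) = -23304/72259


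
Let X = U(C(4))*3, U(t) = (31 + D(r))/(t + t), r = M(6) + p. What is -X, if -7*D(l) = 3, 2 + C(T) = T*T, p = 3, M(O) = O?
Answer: -321/98 ≈ -3.2755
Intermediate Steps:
C(T) = -2 + T² (C(T) = -2 + T*T = -2 + T²)
r = 9 (r = 6 + 3 = 9)
D(l) = -3/7 (D(l) = -⅐*3 = -3/7)
U(t) = 107/(7*t) (U(t) = (31 - 3/7)/(t + t) = 214/(7*((2*t))) = 214*(1/(2*t))/7 = 107/(7*t))
X = 321/98 (X = (107/(7*(-2 + 4²)))*3 = (107/(7*(-2 + 16)))*3 = ((107/7)/14)*3 = ((107/7)*(1/14))*3 = (107/98)*3 = 321/98 ≈ 3.2755)
-X = -1*321/98 = -321/98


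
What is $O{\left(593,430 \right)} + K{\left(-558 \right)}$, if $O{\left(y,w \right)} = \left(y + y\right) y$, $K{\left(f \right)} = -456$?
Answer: $702842$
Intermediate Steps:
$O{\left(y,w \right)} = 2 y^{2}$ ($O{\left(y,w \right)} = 2 y y = 2 y^{2}$)
$O{\left(593,430 \right)} + K{\left(-558 \right)} = 2 \cdot 593^{2} - 456 = 2 \cdot 351649 - 456 = 703298 - 456 = 702842$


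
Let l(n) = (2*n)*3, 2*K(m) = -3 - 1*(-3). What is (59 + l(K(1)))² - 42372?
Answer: -38891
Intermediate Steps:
K(m) = 0 (K(m) = (-3 - 1*(-3))/2 = (-3 + 3)/2 = (½)*0 = 0)
l(n) = 6*n
(59 + l(K(1)))² - 42372 = (59 + 6*0)² - 42372 = (59 + 0)² - 42372 = 59² - 42372 = 3481 - 42372 = -38891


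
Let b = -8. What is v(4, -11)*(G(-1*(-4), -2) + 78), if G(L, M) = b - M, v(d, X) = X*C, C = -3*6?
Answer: 14256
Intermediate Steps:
C = -18
v(d, X) = -18*X (v(d, X) = X*(-18) = -18*X)
G(L, M) = -8 - M
v(4, -11)*(G(-1*(-4), -2) + 78) = (-18*(-11))*((-8 - 1*(-2)) + 78) = 198*((-8 + 2) + 78) = 198*(-6 + 78) = 198*72 = 14256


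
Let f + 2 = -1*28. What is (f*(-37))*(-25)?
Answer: -27750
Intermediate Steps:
f = -30 (f = -2 - 1*28 = -2 - 28 = -30)
(f*(-37))*(-25) = -30*(-37)*(-25) = 1110*(-25) = -27750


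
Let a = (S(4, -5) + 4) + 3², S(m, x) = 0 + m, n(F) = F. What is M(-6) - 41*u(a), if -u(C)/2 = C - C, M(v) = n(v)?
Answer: -6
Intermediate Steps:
S(m, x) = m
M(v) = v
a = 17 (a = (4 + 4) + 3² = 8 + 9 = 17)
u(C) = 0 (u(C) = -2*(C - C) = -2*0 = 0)
M(-6) - 41*u(a) = -6 - 41*0 = -6 + 0 = -6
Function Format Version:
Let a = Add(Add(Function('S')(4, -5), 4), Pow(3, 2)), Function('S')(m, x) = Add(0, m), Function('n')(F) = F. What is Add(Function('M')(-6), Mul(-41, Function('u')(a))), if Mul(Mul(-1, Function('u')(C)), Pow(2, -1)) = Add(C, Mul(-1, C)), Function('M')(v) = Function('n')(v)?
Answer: -6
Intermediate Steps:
Function('S')(m, x) = m
Function('M')(v) = v
a = 17 (a = Add(Add(4, 4), Pow(3, 2)) = Add(8, 9) = 17)
Function('u')(C) = 0 (Function('u')(C) = Mul(-2, Add(C, Mul(-1, C))) = Mul(-2, 0) = 0)
Add(Function('M')(-6), Mul(-41, Function('u')(a))) = Add(-6, Mul(-41, 0)) = Add(-6, 0) = -6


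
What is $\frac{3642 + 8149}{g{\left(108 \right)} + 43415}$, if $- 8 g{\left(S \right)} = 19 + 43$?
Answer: $\frac{47164}{173629} \approx 0.27164$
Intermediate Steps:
$g{\left(S \right)} = - \frac{31}{4}$ ($g{\left(S \right)} = - \frac{19 + 43}{8} = \left(- \frac{1}{8}\right) 62 = - \frac{31}{4}$)
$\frac{3642 + 8149}{g{\left(108 \right)} + 43415} = \frac{3642 + 8149}{- \frac{31}{4} + 43415} = \frac{11791}{\frac{173629}{4}} = 11791 \cdot \frac{4}{173629} = \frac{47164}{173629}$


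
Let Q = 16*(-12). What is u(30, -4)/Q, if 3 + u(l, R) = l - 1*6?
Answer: -7/64 ≈ -0.10938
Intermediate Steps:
u(l, R) = -9 + l (u(l, R) = -3 + (l - 1*6) = -3 + (l - 6) = -3 + (-6 + l) = -9 + l)
Q = -192
u(30, -4)/Q = (-9 + 30)/(-192) = 21*(-1/192) = -7/64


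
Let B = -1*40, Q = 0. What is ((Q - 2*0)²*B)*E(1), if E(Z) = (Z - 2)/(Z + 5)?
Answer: 0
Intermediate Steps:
E(Z) = (-2 + Z)/(5 + Z)
B = -40
((Q - 2*0)²*B)*E(1) = ((0 - 2*0)²*(-40))*((-2 + 1)/(5 + 1)) = ((0 + 0)²*(-40))*(-1/6) = (0²*(-40))*((⅙)*(-1)) = (0*(-40))*(-⅙) = 0*(-⅙) = 0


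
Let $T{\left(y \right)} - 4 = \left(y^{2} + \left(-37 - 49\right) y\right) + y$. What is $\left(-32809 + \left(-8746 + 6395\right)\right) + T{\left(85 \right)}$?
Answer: $-35156$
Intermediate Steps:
$T{\left(y \right)} = 4 + y^{2} - 85 y$ ($T{\left(y \right)} = 4 + \left(\left(y^{2} + \left(-37 - 49\right) y\right) + y\right) = 4 + \left(\left(y^{2} - 86 y\right) + y\right) = 4 + \left(y^{2} - 85 y\right) = 4 + y^{2} - 85 y$)
$\left(-32809 + \left(-8746 + 6395\right)\right) + T{\left(85 \right)} = \left(-32809 + \left(-8746 + 6395\right)\right) + \left(4 + 85^{2} - 7225\right) = \left(-32809 - 2351\right) + \left(4 + 7225 - 7225\right) = -35160 + 4 = -35156$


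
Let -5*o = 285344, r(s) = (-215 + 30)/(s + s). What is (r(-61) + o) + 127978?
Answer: 43255537/610 ≈ 70911.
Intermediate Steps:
r(s) = -185/(2*s) (r(s) = -185*1/(2*s) = -185/(2*s))
o = -285344/5 (o = -1/5*285344 = -285344/5 ≈ -57069.)
(r(-61) + o) + 127978 = (-185/2/(-61) - 285344/5) + 127978 = (-185/2*(-1/61) - 285344/5) + 127978 = (185/122 - 285344/5) + 127978 = -34811043/610 + 127978 = 43255537/610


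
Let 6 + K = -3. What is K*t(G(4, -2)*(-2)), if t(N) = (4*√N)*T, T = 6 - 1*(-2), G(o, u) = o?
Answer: -576*I*√2 ≈ -814.59*I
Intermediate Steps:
K = -9 (K = -6 - 3 = -9)
T = 8 (T = 6 + 2 = 8)
t(N) = 32*√N (t(N) = (4*√N)*8 = 32*√N)
K*t(G(4, -2)*(-2)) = -288*√(4*(-2)) = -288*√(-8) = -288*2*I*√2 = -576*I*√2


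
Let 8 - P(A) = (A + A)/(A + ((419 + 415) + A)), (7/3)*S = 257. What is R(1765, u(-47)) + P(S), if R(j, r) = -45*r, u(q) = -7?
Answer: 397033/1230 ≈ 322.79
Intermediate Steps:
S = 771/7 (S = (3/7)*257 = 771/7 ≈ 110.14)
P(A) = 8 - 2*A/(834 + 2*A) (P(A) = 8 - (A + A)/(A + ((419 + 415) + A)) = 8 - 2*A/(A + (834 + A)) = 8 - 2*A/(834 + 2*A))
R(1765, u(-47)) + P(S) = -45*(-7) + (3336 + 7*(771/7))/(417 + 771/7) = 315 + (3336 + 771)/(3690/7) = 315 + (7/3690)*4107 = 315 + 9583/1230 = 397033/1230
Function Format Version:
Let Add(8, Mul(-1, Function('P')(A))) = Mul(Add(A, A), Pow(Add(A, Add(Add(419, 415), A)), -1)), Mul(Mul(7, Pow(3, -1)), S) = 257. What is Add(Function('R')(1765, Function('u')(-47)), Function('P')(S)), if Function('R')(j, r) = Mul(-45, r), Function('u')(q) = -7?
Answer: Rational(397033, 1230) ≈ 322.79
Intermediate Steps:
S = Rational(771, 7) (S = Mul(Rational(3, 7), 257) = Rational(771, 7) ≈ 110.14)
Function('P')(A) = Add(8, Mul(-2, A, Pow(Add(834, Mul(2, A)), -1))) (Function('P')(A) = Add(8, Mul(-1, Mul(Add(A, A), Pow(Add(A, Add(Add(419, 415), A)), -1)))) = Add(8, Mul(-1, Mul(Mul(2, A), Pow(Add(A, Add(834, A)), -1)))) = Add(8, Mul(-1, Mul(Mul(2, A), Pow(Add(834, Mul(2, A)), -1)))) = Add(8, Mul(-1, Mul(2, A, Pow(Add(834, Mul(2, A)), -1)))) = Add(8, Mul(-2, A, Pow(Add(834, Mul(2, A)), -1))))
Add(Function('R')(1765, Function('u')(-47)), Function('P')(S)) = Add(Mul(-45, -7), Mul(Pow(Add(417, Rational(771, 7)), -1), Add(3336, Mul(7, Rational(771, 7))))) = Add(315, Mul(Pow(Rational(3690, 7), -1), Add(3336, 771))) = Add(315, Mul(Rational(7, 3690), 4107)) = Add(315, Rational(9583, 1230)) = Rational(397033, 1230)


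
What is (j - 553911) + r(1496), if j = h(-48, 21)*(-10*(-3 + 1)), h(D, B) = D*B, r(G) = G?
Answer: -572575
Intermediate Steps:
h(D, B) = B*D
j = -20160 (j = (21*(-48))*(-10*(-3 + 1)) = -(-10080)*(-2) = -1008*20 = -20160)
(j - 553911) + r(1496) = (-20160 - 553911) + 1496 = -574071 + 1496 = -572575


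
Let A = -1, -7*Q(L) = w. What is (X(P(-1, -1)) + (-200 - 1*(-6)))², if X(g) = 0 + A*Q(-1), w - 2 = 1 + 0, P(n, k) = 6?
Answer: 1836025/49 ≈ 37470.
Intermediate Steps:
w = 3 (w = 2 + (1 + 0) = 2 + 1 = 3)
Q(L) = -3/7 (Q(L) = -⅐*3 = -3/7)
X(g) = 3/7 (X(g) = 0 - 1*(-3/7) = 0 + 3/7 = 3/7)
(X(P(-1, -1)) + (-200 - 1*(-6)))² = (3/7 + (-200 - 1*(-6)))² = (3/7 + (-200 + 6))² = (3/7 - 194)² = (-1355/7)² = 1836025/49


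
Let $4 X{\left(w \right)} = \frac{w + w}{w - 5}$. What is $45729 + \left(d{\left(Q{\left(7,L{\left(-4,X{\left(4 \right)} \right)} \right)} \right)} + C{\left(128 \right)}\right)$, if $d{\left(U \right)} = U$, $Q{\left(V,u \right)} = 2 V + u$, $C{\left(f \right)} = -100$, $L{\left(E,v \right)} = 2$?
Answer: $45645$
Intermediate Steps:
$X{\left(w \right)} = \frac{w}{2 \left(-5 + w\right)}$ ($X{\left(w \right)} = \frac{\left(w + w\right) \frac{1}{w - 5}}{4} = \frac{2 w \frac{1}{-5 + w}}{4} = \frac{w}{2 \left(-5 + w\right)}$)
$Q{\left(V,u \right)} = u + 2 V$
$45729 + \left(d{\left(Q{\left(7,L{\left(-4,X{\left(4 \right)} \right)} \right)} \right)} + C{\left(128 \right)}\right) = 45729 + \left(\left(2 + 2 \cdot 7\right) - 100\right) = 45729 + \left(\left(2 + 14\right) - 100\right) = 45729 + \left(16 - 100\right) = 45729 - 84 = 45645$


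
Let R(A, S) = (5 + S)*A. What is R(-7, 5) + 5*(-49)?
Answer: -315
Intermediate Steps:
R(A, S) = A*(5 + S)
R(-7, 5) + 5*(-49) = -7*(5 + 5) + 5*(-49) = -7*10 - 245 = -70 - 245 = -315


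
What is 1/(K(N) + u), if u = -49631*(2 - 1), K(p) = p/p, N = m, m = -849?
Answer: -1/49630 ≈ -2.0149e-5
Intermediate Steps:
N = -849
K(p) = 1
u = -49631 (u = -49631*1 = -49631)
1/(K(N) + u) = 1/(1 - 49631) = 1/(-49630) = -1/49630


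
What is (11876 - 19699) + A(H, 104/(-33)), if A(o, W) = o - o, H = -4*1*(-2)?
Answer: -7823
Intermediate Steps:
H = 8 (H = -4*(-2) = 8)
A(o, W) = 0
(11876 - 19699) + A(H, 104/(-33)) = (11876 - 19699) + 0 = -7823 + 0 = -7823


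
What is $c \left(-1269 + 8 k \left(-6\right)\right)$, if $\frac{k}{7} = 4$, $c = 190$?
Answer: $-496470$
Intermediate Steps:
$k = 28$ ($k = 7 \cdot 4 = 28$)
$c \left(-1269 + 8 k \left(-6\right)\right) = 190 \left(-1269 + 8 \cdot 28 \left(-6\right)\right) = 190 \left(-1269 + 224 \left(-6\right)\right) = 190 \left(-1269 - 1344\right) = 190 \left(-2613\right) = -496470$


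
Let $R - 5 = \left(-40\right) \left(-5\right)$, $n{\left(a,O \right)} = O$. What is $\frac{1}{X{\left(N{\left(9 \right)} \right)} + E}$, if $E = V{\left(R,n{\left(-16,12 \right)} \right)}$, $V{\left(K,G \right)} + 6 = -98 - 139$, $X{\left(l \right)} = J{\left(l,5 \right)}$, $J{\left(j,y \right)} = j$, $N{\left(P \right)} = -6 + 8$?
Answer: $- \frac{1}{241} \approx -0.0041494$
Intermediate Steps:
$N{\left(P \right)} = 2$
$X{\left(l \right)} = l$
$R = 205$ ($R = 5 - -200 = 5 + 200 = 205$)
$V{\left(K,G \right)} = -243$ ($V{\left(K,G \right)} = -6 - 237 = -243$)
$E = -243$
$\frac{1}{X{\left(N{\left(9 \right)} \right)} + E} = \frac{1}{2 - 243} = \frac{1}{-241} = - \frac{1}{241}$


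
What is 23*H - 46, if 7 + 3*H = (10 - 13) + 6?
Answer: -230/3 ≈ -76.667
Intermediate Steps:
H = -4/3 (H = -7/3 + ((10 - 13) + 6)/3 = -7/3 + (-3 + 6)/3 = -7/3 + (⅓)*3 = -7/3 + 1 = -4/3 ≈ -1.3333)
23*H - 46 = 23*(-4/3) - 46 = -92/3 - 46 = -230/3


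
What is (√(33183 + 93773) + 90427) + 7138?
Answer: 97565 + 2*√31739 ≈ 97921.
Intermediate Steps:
(√(33183 + 93773) + 90427) + 7138 = (√126956 + 90427) + 7138 = (2*√31739 + 90427) + 7138 = (90427 + 2*√31739) + 7138 = 97565 + 2*√31739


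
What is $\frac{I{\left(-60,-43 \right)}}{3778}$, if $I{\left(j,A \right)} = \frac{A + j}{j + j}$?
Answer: $\frac{103}{453360} \approx 0.00022719$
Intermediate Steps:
$I{\left(j,A \right)} = \frac{A + j}{2 j}$
$\frac{I{\left(-60,-43 \right)}}{3778} = \frac{\frac{1}{2} \frac{1}{-60} \left(-43 - 60\right)}{3778} = \frac{1}{2} \left(- \frac{1}{60}\right) \left(-103\right) \frac{1}{3778} = \frac{103}{120} \cdot \frac{1}{3778} = \frac{103}{453360}$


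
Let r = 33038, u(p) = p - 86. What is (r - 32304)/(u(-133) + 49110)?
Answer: 734/48891 ≈ 0.015013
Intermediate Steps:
u(p) = -86 + p
(r - 32304)/(u(-133) + 49110) = (33038 - 32304)/((-86 - 133) + 49110) = 734/(-219 + 49110) = 734/48891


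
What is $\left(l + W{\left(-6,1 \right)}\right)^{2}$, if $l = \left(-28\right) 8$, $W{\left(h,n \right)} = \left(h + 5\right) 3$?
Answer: $51529$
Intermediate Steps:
$W{\left(h,n \right)} = 15 + 3 h$ ($W{\left(h,n \right)} = \left(5 + h\right) 3 = 15 + 3 h$)
$l = -224$
$\left(l + W{\left(-6,1 \right)}\right)^{2} = \left(-224 + \left(15 + 3 \left(-6\right)\right)\right)^{2} = \left(-224 + \left(15 - 18\right)\right)^{2} = \left(-224 - 3\right)^{2} = \left(-227\right)^{2} = 51529$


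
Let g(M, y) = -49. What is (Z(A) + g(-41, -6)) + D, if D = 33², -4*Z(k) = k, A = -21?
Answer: 4181/4 ≈ 1045.3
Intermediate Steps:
Z(k) = -k/4
D = 1089
(Z(A) + g(-41, -6)) + D = (-¼*(-21) - 49) + 1089 = (21/4 - 49) + 1089 = -175/4 + 1089 = 4181/4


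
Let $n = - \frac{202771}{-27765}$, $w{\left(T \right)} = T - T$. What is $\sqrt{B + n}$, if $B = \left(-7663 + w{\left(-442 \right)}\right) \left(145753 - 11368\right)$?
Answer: $\frac{2 i \sqrt{22051720180320710}}{9255} \approx 32090.0 i$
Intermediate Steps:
$w{\left(T \right)} = 0$
$n = \frac{202771}{27765}$ ($n = \left(-202771\right) \left(- \frac{1}{27765}\right) = \frac{202771}{27765} \approx 7.3031$)
$B = -1029792255$ ($B = \left(-7663 + 0\right) \left(145753 - 11368\right) = \left(-7663\right) 134385 = -1029792255$)
$\sqrt{B + n} = \sqrt{-1029792255 + \frac{202771}{27765}} = \sqrt{- \frac{28592181757304}{27765}} = \frac{2 i \sqrt{22051720180320710}}{9255}$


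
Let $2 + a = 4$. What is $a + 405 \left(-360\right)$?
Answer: $-145798$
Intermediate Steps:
$a = 2$ ($a = -2 + 4 = 2$)
$a + 405 \left(-360\right) = 2 + 405 \left(-360\right) = 2 - 145800 = -145798$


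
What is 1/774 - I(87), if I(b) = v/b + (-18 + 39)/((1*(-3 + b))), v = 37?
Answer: -30257/44892 ≈ -0.67400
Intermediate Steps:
I(b) = 21/(-3 + b) + 37/b (I(b) = 37/b + (-18 + 39)/((1*(-3 + b))) = 37/b + 21/(-3 + b) = 21/(-3 + b) + 37/b)
1/774 - I(87) = 1/774 - (-111 + 58*87)/(87*(-3 + 87)) = 1/774 - (-111 + 5046)/(87*84) = 1/774 - 4935/(87*84) = 1/774 - 1*235/348 = 1/774 - 235/348 = -30257/44892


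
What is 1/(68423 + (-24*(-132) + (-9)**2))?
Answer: 1/71672 ≈ 1.3952e-5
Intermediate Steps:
1/(68423 + (-24*(-132) + (-9)**2)) = 1/(68423 + (3168 + 81)) = 1/(68423 + 3249) = 1/71672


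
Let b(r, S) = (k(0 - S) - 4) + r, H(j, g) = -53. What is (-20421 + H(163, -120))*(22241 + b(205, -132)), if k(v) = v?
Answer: -462180076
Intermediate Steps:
b(r, S) = -4 + r - S (b(r, S) = ((0 - S) - 4) + r = (-S - 4) + r = (-4 - S) + r = -4 + r - S)
(-20421 + H(163, -120))*(22241 + b(205, -132)) = (-20421 - 53)*(22241 + (-4 + 205 - 1*(-132))) = -20474*(22241 + (-4 + 205 + 132)) = -20474*(22241 + 333) = -20474*22574 = -462180076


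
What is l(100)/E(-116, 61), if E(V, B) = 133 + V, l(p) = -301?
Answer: -301/17 ≈ -17.706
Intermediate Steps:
l(100)/E(-116, 61) = -301/(133 - 116) = -301/17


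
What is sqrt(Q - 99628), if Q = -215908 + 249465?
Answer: I*sqrt(66071) ≈ 257.04*I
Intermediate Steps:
Q = 33557
sqrt(Q - 99628) = sqrt(33557 - 99628) = sqrt(-66071) = I*sqrt(66071)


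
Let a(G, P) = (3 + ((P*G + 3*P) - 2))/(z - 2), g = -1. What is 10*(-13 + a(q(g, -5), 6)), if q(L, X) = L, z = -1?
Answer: -520/3 ≈ -173.33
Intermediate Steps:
a(G, P) = -⅓ - P - G*P/3 (a(G, P) = (3 + ((P*G + 3*P) - 2))/(-1 - 2) = (3 + ((G*P + 3*P) - 2))/(-3) = (3 + ((3*P + G*P) - 2))*(-⅓) = (3 + (-2 + 3*P + G*P))*(-⅓) = (1 + 3*P + G*P)*(-⅓) = -⅓ - P - G*P/3)
10*(-13 + a(q(g, -5), 6)) = 10*(-13 + (-⅓ - 1*6 - ⅓*(-1)*6)) = 10*(-13 + (-⅓ - 6 + 2)) = 10*(-13 - 13/3) = 10*(-52/3) = -520/3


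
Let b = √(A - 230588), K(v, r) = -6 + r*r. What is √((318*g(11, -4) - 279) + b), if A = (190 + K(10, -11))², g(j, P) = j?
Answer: √(3219 + I*√137563) ≈ 56.83 + 3.2632*I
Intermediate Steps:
K(v, r) = -6 + r²
A = 93025 (A = (190 + (-6 + (-11)²))² = (190 + (-6 + 121))² = (190 + 115)² = 305² = 93025)
b = I*√137563 (b = √(93025 - 230588) = √(-137563) = I*√137563 ≈ 370.9*I)
√((318*g(11, -4) - 279) + b) = √((318*11 - 279) + I*√137563) = √((3498 - 279) + I*√137563) = √(3219 + I*√137563)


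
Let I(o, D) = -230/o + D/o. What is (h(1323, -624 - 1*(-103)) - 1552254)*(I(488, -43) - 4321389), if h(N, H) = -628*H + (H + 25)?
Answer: 1292255922820005/244 ≈ 5.2961e+12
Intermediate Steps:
h(N, H) = 25 - 627*H (h(N, H) = -628*H + (25 + H) = 25 - 627*H)
(h(1323, -624 - 1*(-103)) - 1552254)*(I(488, -43) - 4321389) = ((25 - 627*(-624 - 1*(-103))) - 1552254)*((-230 - 43)/488 - 4321389) = ((25 - 627*(-624 + 103)) - 1552254)*((1/488)*(-273) - 4321389) = ((25 - 627*(-521)) - 1552254)*(-273/488 - 4321389) = ((25 + 326667) - 1552254)*(-2108838105/488) = (326692 - 1552254)*(-2108838105/488) = -1225562*(-2108838105/488) = 1292255922820005/244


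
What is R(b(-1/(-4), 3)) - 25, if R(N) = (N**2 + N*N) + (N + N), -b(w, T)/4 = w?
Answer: -25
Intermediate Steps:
b(w, T) = -4*w
R(N) = 2*N + 2*N**2 (R(N) = (N**2 + N**2) + 2*N = 2*N**2 + 2*N = 2*N + 2*N**2)
R(b(-1/(-4), 3)) - 25 = 2*(-(-4)/(-4))*(1 - (-4)/(-4)) - 25 = 2*(-(-4)*(-1)/4)*(1 - (-4)*(-1)/4) - 25 = 2*(-4*1/4)*(1 - 4*1/4) - 25 = 2*(-1)*(1 - 1) - 25 = 2*(-1)*0 - 25 = 0 - 25 = -25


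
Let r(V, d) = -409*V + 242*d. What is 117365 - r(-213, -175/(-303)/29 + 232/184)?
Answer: 6050509832/202101 ≈ 29938.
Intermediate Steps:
117365 - r(-213, -175/(-303)/29 + 232/184) = 117365 - (-409*(-213) + 242*(-175/(-303)/29 + 232/184)) = 117365 - (87117 + 242*(-175*(-1/303)*(1/29) + 232*(1/184))) = 117365 - (87117 + 242*((175/303)*(1/29) + 29/23)) = 117365 - (87117 + 242*(175/8787 + 29/23)) = 117365 - (87117 + 242*(258848/202101)) = 117365 - (87117 + 62641216/202101) = 117365 - 1*17669074033/202101 = 117365 - 17669074033/202101 = 6050509832/202101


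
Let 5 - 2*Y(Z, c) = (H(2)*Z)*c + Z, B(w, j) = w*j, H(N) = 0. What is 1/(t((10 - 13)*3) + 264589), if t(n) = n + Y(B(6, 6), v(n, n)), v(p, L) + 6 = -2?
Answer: 2/529129 ≈ 3.7798e-6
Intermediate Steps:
v(p, L) = -8 (v(p, L) = -6 - 2 = -8)
B(w, j) = j*w
Y(Z, c) = 5/2 - Z/2 (Y(Z, c) = 5/2 - ((0*Z)*c + Z)/2 = 5/2 - (0*c + Z)/2 = 5/2 - (0 + Z)/2 = 5/2 - Z/2)
t(n) = -31/2 + n (t(n) = n + (5/2 - 3*6) = n + (5/2 - ½*36) = n + (5/2 - 18) = n - 31/2 = -31/2 + n)
1/(t((10 - 13)*3) + 264589) = 1/((-31/2 + (10 - 13)*3) + 264589) = 1/((-31/2 - 3*3) + 264589) = 1/((-31/2 - 9) + 264589) = 1/(-49/2 + 264589) = 1/(529129/2) = 2/529129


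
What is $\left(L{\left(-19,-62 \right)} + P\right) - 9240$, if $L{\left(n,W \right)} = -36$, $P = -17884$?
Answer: $-27160$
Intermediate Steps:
$\left(L{\left(-19,-62 \right)} + P\right) - 9240 = \left(-36 - 17884\right) - 9240 = -17920 - 9240 = -27160$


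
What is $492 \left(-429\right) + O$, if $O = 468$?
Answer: $-210600$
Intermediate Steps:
$492 \left(-429\right) + O = 492 \left(-429\right) + 468 = -211068 + 468 = -210600$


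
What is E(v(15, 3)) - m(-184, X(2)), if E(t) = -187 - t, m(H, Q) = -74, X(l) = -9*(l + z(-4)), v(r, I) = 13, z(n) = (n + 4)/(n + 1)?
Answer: -126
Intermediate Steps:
z(n) = (4 + n)/(1 + n)
X(l) = -9*l (X(l) = -9*(l + (4 - 4)/(1 - 4)) = -9*(l + 0/(-3)) = -9*(l - 1/3*0) = -9*(l + 0) = -9*l)
E(v(15, 3)) - m(-184, X(2)) = (-187 - 1*13) - 1*(-74) = (-187 - 13) + 74 = -200 + 74 = -126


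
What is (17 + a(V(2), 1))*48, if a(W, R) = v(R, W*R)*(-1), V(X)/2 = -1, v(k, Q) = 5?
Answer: 576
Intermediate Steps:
V(X) = -2 (V(X) = 2*(-1) = -2)
a(W, R) = -5 (a(W, R) = 5*(-1) = -5)
(17 + a(V(2), 1))*48 = (17 - 5)*48 = 12*48 = 576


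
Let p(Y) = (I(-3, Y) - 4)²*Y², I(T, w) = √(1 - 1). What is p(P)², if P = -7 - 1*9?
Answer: 16777216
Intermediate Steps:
I(T, w) = 0 (I(T, w) = √0 = 0)
P = -16 (P = -7 - 9 = -16)
p(Y) = 16*Y² (p(Y) = (0 - 4)²*Y² = (-4)²*Y² = 16*Y²)
p(P)² = (16*(-16)²)² = (16*256)² = 4096² = 16777216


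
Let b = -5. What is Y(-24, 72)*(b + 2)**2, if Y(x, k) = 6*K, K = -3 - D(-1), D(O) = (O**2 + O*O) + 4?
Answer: -486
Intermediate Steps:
D(O) = 4 + 2*O**2 (D(O) = (O**2 + O**2) + 4 = 2*O**2 + 4 = 4 + 2*O**2)
K = -9 (K = -3 - (4 + 2*(-1)**2) = -3 - (4 + 2*1) = -3 - (4 + 2) = -3 - 1*6 = -3 - 6 = -9)
Y(x, k) = -54 (Y(x, k) = 6*(-9) = -54)
Y(-24, 72)*(b + 2)**2 = -54*(-5 + 2)**2 = -54*(-3)**2 = -54*9 = -486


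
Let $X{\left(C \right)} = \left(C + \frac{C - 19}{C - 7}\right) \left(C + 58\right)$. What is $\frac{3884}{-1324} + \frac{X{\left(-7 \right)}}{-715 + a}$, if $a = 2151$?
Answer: $- \frac{2592052}{831803} \approx -3.1162$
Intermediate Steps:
$X{\left(C \right)} = \left(58 + C\right) \left(C + \frac{-19 + C}{-7 + C}\right)$ ($X{\left(C \right)} = \left(C + \frac{-19 + C}{-7 + C}\right) \left(58 + C\right) = \left(58 + C\right) \left(C + \frac{-19 + C}{-7 + C}\right)$)
$\frac{3884}{-1324} + \frac{X{\left(-7 \right)}}{-715 + a} = \frac{3884}{-1324} + \frac{\frac{1}{-7 - 7} \left(-1102 + \left(-7\right)^{3} - -2569 + 52 \left(-7\right)^{2}\right)}{-715 + 2151} = 3884 \left(- \frac{1}{1324}\right) + \frac{\frac{1}{-14} \left(-1102 - 343 + 2569 + 52 \cdot 49\right)}{1436} = - \frac{971}{331} + - \frac{-1102 - 343 + 2569 + 2548}{14} \cdot \frac{1}{1436} = - \frac{971}{331} + \left(- \frac{1}{14}\right) 3672 \cdot \frac{1}{1436} = - \frac{971}{331} - \frac{459}{2513} = - \frac{2592052}{831803}$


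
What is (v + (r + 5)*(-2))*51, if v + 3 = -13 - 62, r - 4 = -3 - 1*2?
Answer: -4386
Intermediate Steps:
r = -1 (r = 4 + (-3 - 1*2) = 4 + (-3 - 2) = 4 - 5 = -1)
v = -78 (v = -3 + (-13 - 62) = -3 - 75 = -78)
(v + (r + 5)*(-2))*51 = (-78 + (-1 + 5)*(-2))*51 = (-78 + 4*(-2))*51 = (-78 - 8)*51 = -86*51 = -4386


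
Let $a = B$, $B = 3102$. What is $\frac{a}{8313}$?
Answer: $\frac{1034}{2771} \approx 0.37315$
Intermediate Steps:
$a = 3102$
$\frac{a}{8313} = \frac{3102}{8313} = 3102 \cdot \frac{1}{8313} = \frac{1034}{2771}$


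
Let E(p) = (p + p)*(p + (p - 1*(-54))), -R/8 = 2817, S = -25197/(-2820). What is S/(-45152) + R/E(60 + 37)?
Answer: -59806052273/127625740160 ≈ -0.46861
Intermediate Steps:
S = 8399/940 (S = -25197*(-1/2820) = 8399/940 ≈ 8.9351)
R = -22536 (R = -8*2817 = -22536)
E(p) = 2*p*(54 + 2*p) (E(p) = (2*p)*(p + (p + 54)) = (2*p)*(p + (54 + p)) = (2*p)*(54 + 2*p) = 2*p*(54 + 2*p))
S/(-45152) + R/E(60 + 37) = (8399/940)/(-45152) - 22536*1/(4*(27 + (60 + 37))*(60 + 37)) = (8399/940)*(-1/45152) - 22536*1/(388*(27 + 97)) = -8399/42442880 - 22536/(4*97*124) = -8399/42442880 - 22536/48112 = -8399/42442880 - 22536*1/48112 = -8399/42442880 - 2817/6014 = -59806052273/127625740160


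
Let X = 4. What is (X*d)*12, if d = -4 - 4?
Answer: -384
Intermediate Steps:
d = -8
(X*d)*12 = (4*(-8))*12 = -32*12 = -384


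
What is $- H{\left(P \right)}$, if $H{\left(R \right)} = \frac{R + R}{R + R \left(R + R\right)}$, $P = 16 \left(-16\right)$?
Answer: $\frac{2}{511} \approx 0.0039139$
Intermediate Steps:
$P = -256$
$H{\left(R \right)} = \frac{2 R}{R + 2 R^{2}}$ ($H{\left(R \right)} = \frac{2 R}{R + R 2 R} = \frac{2 R}{R + 2 R^{2}}$)
$- H{\left(P \right)} = - \frac{2}{1 + 2 \left(-256\right)} = - \frac{2}{1 - 512} = - \frac{2}{-511} = - \frac{2 \left(-1\right)}{511} = \left(-1\right) \left(- \frac{2}{511}\right) = \frac{2}{511}$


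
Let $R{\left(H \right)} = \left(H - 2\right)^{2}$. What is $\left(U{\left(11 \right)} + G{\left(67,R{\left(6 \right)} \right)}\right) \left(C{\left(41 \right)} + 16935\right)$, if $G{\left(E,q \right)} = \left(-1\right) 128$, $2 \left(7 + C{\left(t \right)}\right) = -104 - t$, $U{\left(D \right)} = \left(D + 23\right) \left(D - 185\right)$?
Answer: $-101874642$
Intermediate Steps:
$U{\left(D \right)} = \left(-185 + D\right) \left(23 + D\right)$ ($U{\left(D \right)} = \left(23 + D\right) \left(-185 + D\right) = \left(-185 + D\right) \left(23 + D\right)$)
$C{\left(t \right)} = -59 - \frac{t}{2}$ ($C{\left(t \right)} = -7 + \frac{-104 - t}{2} = -7 - \left(52 + \frac{t}{2}\right) = -59 - \frac{t}{2}$)
$R{\left(H \right)} = \left(-2 + H\right)^{2}$ ($R{\left(H \right)} = \left(H - 2\right)^{2} = \left(-2 + H\right)^{2}$)
$G{\left(E,q \right)} = -128$
$\left(U{\left(11 \right)} + G{\left(67,R{\left(6 \right)} \right)}\right) \left(C{\left(41 \right)} + 16935\right) = \left(\left(-4255 + 11^{2} - 1782\right) - 128\right) \left(\left(-59 - \frac{41}{2}\right) + 16935\right) = \left(\left(-4255 + 121 - 1782\right) - 128\right) \left(\left(-59 - \frac{41}{2}\right) + 16935\right) = \left(-5916 - 128\right) \left(- \frac{159}{2} + 16935\right) = \left(-6044\right) \frac{33711}{2} = -101874642$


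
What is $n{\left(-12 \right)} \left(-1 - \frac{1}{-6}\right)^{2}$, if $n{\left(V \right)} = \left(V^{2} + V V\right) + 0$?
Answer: $200$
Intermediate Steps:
$n{\left(V \right)} = 2 V^{2}$ ($n{\left(V \right)} = \left(V^{2} + V^{2}\right) + 0 = 2 V^{2} + 0 = 2 V^{2}$)
$n{\left(-12 \right)} \left(-1 - \frac{1}{-6}\right)^{2} = 2 \left(-12\right)^{2} \left(-1 - \frac{1}{-6}\right)^{2} = 2 \cdot 144 \left(-1 - - \frac{1}{6}\right)^{2} = 288 \left(-1 + \frac{1}{6}\right)^{2} = 288 \left(- \frac{5}{6}\right)^{2} = 288 \cdot \frac{25}{36} = 200$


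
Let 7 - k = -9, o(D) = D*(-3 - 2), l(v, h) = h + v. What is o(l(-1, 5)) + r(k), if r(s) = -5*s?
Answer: -100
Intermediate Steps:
o(D) = -5*D (o(D) = D*(-5) = -5*D)
k = 16 (k = 7 - 1*(-9) = 7 + 9 = 16)
o(l(-1, 5)) + r(k) = -5*(5 - 1) - 5*16 = -5*4 - 80 = -20 - 80 = -100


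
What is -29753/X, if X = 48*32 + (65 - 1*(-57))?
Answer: -29753/1658 ≈ -17.945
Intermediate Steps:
X = 1658 (X = 1536 + (65 + 57) = 1536 + 122 = 1658)
-29753/X = -29753/1658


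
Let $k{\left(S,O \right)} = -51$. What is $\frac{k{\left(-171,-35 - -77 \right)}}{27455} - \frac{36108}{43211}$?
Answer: $- \frac{58444053}{69785765} \approx -0.83748$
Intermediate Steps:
$\frac{k{\left(-171,-35 - -77 \right)}}{27455} - \frac{36108}{43211} = - \frac{51}{27455} - \frac{36108}{43211} = \left(-51\right) \frac{1}{27455} - \frac{36108}{43211} = - \frac{3}{1615} - \frac{36108}{43211} = - \frac{58444053}{69785765}$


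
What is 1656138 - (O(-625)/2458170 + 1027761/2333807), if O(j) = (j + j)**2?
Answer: 135729750961695505/81955633617 ≈ 1.6561e+6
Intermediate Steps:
O(j) = 4*j**2 (O(j) = (2*j)**2 = 4*j**2)
1656138 - (O(-625)/2458170 + 1027761/2333807) = 1656138 - ((4*(-625)**2)/2458170 + 1027761/2333807) = 1656138 - ((4*390625)*(1/2458170) + 1027761*(1/2333807)) = 1656138 - (1562500*(1/2458170) + 146823/333401) = 1656138 - (156250/245817 + 146823/333401) = 1656138 - 1*88185495641/81955633617 = 1656138 - 88185495641/81955633617 = 135729750961695505/81955633617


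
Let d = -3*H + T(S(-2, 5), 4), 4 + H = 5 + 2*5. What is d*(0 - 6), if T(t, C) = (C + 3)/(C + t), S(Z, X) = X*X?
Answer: 5700/29 ≈ 196.55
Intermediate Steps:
H = 11 (H = -4 + (5 + 2*5) = -4 + (5 + 10) = -4 + 15 = 11)
S(Z, X) = X²
T(t, C) = (3 + C)/(C + t)
d = -950/29 (d = -3*11 + (3 + 4)/(4 + 5²) = -33 + 7/(4 + 25) = -33 + 7/29 = -950/29 ≈ -32.759)
d*(0 - 6) = -950*(0 - 6)/29 = -950/29*(-6) = 5700/29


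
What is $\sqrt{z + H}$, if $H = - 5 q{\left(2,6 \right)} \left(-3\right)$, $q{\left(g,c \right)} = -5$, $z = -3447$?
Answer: $i \sqrt{3522} \approx 59.346 i$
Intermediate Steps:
$H = -75$ ($H = \left(-5\right) \left(-5\right) \left(-3\right) = 25 \left(-3\right) = -75$)
$\sqrt{z + H} = \sqrt{-3447 - 75} = \sqrt{-3522} = i \sqrt{3522}$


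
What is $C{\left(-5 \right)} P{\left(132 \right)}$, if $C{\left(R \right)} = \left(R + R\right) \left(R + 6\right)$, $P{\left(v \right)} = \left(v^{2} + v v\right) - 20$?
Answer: $-348280$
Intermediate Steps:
$P{\left(v \right)} = -20 + 2 v^{2}$ ($P{\left(v \right)} = \left(v^{2} + v^{2}\right) - 20 = 2 v^{2} - 20 = -20 + 2 v^{2}$)
$C{\left(R \right)} = 2 R \left(6 + R\right)$
$C{\left(-5 \right)} P{\left(132 \right)} = 2 \left(-5\right) \left(6 - 5\right) \left(-20 + 2 \cdot 132^{2}\right) = 2 \left(-5\right) 1 \left(-20 + 2 \cdot 17424\right) = - 10 \left(-20 + 34848\right) = \left(-10\right) 34828 = -348280$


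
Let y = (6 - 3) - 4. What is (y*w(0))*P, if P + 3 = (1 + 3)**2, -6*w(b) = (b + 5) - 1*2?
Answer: 13/2 ≈ 6.5000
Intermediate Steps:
w(b) = -1/2 - b/6 (w(b) = -((b + 5) - 1*2)/6 = -((5 + b) - 2)/6 = -(3 + b)/6 = -1/2 - b/6)
P = 13 (P = -3 + (1 + 3)**2 = -3 + 4**2 = -3 + 16 = 13)
y = -1 (y = 3 - 4 = -1)
(y*w(0))*P = -(-1/2 - 1/6*0)*13 = -(-1/2 + 0)*13 = -1*(-1/2)*13 = (1/2)*13 = 13/2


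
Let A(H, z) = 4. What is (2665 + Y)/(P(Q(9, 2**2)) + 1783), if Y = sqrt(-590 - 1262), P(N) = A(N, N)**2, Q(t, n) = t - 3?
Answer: 2665/1799 + 2*I*sqrt(463)/1799 ≈ 1.4814 + 0.023922*I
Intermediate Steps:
Q(t, n) = -3 + t
P(N) = 16 (P(N) = 4**2 = 16)
Y = 2*I*sqrt(463) (Y = sqrt(-1852) = 2*I*sqrt(463) ≈ 43.035*I)
(2665 + Y)/(P(Q(9, 2**2)) + 1783) = (2665 + 2*I*sqrt(463))/(16 + 1783) = (2665 + 2*I*sqrt(463))/1799 = (2665 + 2*I*sqrt(463))*(1/1799) = 2665/1799 + 2*I*sqrt(463)/1799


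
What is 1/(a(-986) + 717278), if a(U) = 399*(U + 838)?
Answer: 1/658226 ≈ 1.5192e-6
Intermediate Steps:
a(U) = 334362 + 399*U (a(U) = 399*(838 + U) = 334362 + 399*U)
1/(a(-986) + 717278) = 1/((334362 + 399*(-986)) + 717278) = 1/((334362 - 393414) + 717278) = 1/(-59052 + 717278) = 1/658226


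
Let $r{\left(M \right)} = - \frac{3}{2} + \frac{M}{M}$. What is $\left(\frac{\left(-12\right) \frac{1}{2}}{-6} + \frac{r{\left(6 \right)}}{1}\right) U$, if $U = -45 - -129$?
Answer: $42$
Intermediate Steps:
$U = 84$ ($U = -45 + 129 = 84$)
$r{\left(M \right)} = - \frac{1}{2}$ ($r{\left(M \right)} = \left(-3\right) \frac{1}{2} + 1 = - \frac{3}{2} + 1 = - \frac{1}{2}$)
$\left(\frac{\left(-12\right) \frac{1}{2}}{-6} + \frac{r{\left(6 \right)}}{1}\right) U = \left(\frac{\left(-12\right) \frac{1}{2}}{-6} - \frac{1}{2 \cdot 1}\right) 84 = \left(\left(-12\right) \frac{1}{2} \left(- \frac{1}{6}\right) - \frac{1}{2}\right) 84 = \left(\left(-6\right) \left(- \frac{1}{6}\right) - \frac{1}{2}\right) 84 = \left(1 - \frac{1}{2}\right) 84 = \frac{1}{2} \cdot 84 = 42$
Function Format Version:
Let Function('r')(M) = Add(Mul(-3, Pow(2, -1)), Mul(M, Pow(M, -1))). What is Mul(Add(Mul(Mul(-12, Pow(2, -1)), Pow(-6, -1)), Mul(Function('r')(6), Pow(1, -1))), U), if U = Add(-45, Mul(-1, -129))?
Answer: 42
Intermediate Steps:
U = 84 (U = Add(-45, 129) = 84)
Function('r')(M) = Rational(-1, 2) (Function('r')(M) = Add(Mul(-3, Rational(1, 2)), 1) = Add(Rational(-3, 2), 1) = Rational(-1, 2))
Mul(Add(Mul(Mul(-12, Pow(2, -1)), Pow(-6, -1)), Mul(Function('r')(6), Pow(1, -1))), U) = Mul(Add(Mul(Mul(-12, Pow(2, -1)), Pow(-6, -1)), Mul(Rational(-1, 2), Pow(1, -1))), 84) = Mul(Add(Mul(Mul(-12, Rational(1, 2)), Rational(-1, 6)), Mul(Rational(-1, 2), 1)), 84) = Mul(Add(Mul(-6, Rational(-1, 6)), Rational(-1, 2)), 84) = Mul(Add(1, Rational(-1, 2)), 84) = Mul(Rational(1, 2), 84) = 42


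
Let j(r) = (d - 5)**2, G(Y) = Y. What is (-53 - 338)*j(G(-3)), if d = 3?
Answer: -1564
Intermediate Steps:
j(r) = 4 (j(r) = (3 - 5)**2 = (-2)**2 = 4)
(-53 - 338)*j(G(-3)) = (-53 - 338)*4 = -391*4 = -1564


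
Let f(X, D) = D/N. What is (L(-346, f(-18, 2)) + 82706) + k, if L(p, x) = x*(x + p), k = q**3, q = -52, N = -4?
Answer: -230915/4 ≈ -57729.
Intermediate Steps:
f(X, D) = -D/4 (f(X, D) = D/(-4) = D*(-1/4) = -D/4)
k = -140608 (k = (-52)**3 = -140608)
L(p, x) = x*(p + x)
(L(-346, f(-18, 2)) + 82706) + k = ((-1/4*2)*(-346 - 1/4*2) + 82706) - 140608 = (-(-346 - 1/2)/2 + 82706) - 140608 = (-1/2*(-693/2) + 82706) - 140608 = (693/4 + 82706) - 140608 = 331517/4 - 140608 = -230915/4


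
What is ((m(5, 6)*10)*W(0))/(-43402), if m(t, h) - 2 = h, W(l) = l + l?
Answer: 0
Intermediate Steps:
W(l) = 2*l
m(t, h) = 2 + h
((m(5, 6)*10)*W(0))/(-43402) = (((2 + 6)*10)*(2*0))/(-43402) = ((8*10)*0)*(-1/43402) = (80*0)*(-1/43402) = 0*(-1/43402) = 0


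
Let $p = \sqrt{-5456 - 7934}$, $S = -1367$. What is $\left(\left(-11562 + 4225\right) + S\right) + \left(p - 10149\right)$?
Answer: $-18853 + i \sqrt{13390} \approx -18853.0 + 115.72 i$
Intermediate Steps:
$p = i \sqrt{13390}$ ($p = \sqrt{-13390} = i \sqrt{13390} \approx 115.72 i$)
$\left(\left(-11562 + 4225\right) + S\right) + \left(p - 10149\right) = \left(\left(-11562 + 4225\right) - 1367\right) - \left(10149 - i \sqrt{13390}\right) = \left(-7337 - 1367\right) - \left(10149 - i \sqrt{13390}\right) = -8704 - \left(10149 - i \sqrt{13390}\right) = -18853 + i \sqrt{13390}$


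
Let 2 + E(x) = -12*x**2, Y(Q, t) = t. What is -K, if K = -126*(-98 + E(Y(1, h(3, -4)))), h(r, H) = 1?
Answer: -14112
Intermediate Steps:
E(x) = -2 - 12*x**2
K = 14112 (K = -126*(-98 + (-2 - 12*1**2)) = -126*(-98 + (-2 - 12*1)) = -126*(-98 + (-2 - 12)) = -126*(-98 - 14) = -126*(-112) = 14112)
-K = -1*14112 = -14112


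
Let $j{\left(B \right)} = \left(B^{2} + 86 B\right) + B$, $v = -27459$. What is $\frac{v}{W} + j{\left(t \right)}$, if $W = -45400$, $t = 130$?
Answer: $\frac{1280761459}{45400} \approx 28211.0$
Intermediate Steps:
$j{\left(B \right)} = B^{2} + 87 B$
$\frac{v}{W} + j{\left(t \right)} = - \frac{27459}{-45400} + 130 \left(87 + 130\right) = \left(-27459\right) \left(- \frac{1}{45400}\right) + 130 \cdot 217 = \frac{27459}{45400} + 28210 = \frac{1280761459}{45400}$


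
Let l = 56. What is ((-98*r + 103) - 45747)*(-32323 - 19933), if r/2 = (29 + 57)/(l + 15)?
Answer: 2397578880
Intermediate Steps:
r = 172/71 (r = 2*((29 + 57)/(56 + 15)) = 2*(86/71) = 172/71 ≈ 2.4225)
((-98*r + 103) - 45747)*(-32323 - 19933) = ((-98*172/71 + 103) - 45747)*(-32323 - 19933) = ((-16856/71 + 103) - 45747)*(-52256) = (-9543/71 - 45747)*(-52256) = -3257580/71*(-52256) = 2397578880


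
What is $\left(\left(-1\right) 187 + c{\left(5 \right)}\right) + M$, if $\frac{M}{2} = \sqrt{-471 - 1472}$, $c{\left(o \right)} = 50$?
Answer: $-137 + 2 i \sqrt{1943} \approx -137.0 + 88.159 i$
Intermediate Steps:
$M = 2 i \sqrt{1943}$ ($M = 2 \sqrt{-471 - 1472} = 2 \sqrt{-1943} = 2 i \sqrt{1943} \approx 88.159 i$)
$\left(\left(-1\right) 187 + c{\left(5 \right)}\right) + M = \left(\left(-1\right) 187 + 50\right) + 2 i \sqrt{1943} = \left(-187 + 50\right) + 2 i \sqrt{1943} = -137 + 2 i \sqrt{1943}$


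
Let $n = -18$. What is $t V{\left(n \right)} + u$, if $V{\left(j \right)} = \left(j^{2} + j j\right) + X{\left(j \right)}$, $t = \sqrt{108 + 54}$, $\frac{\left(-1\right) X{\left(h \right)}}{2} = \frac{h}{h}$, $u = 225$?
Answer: $225 + 5814 \sqrt{2} \approx 8447.2$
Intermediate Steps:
$X{\left(h \right)} = -2$ ($X{\left(h \right)} = - 2 \frac{h}{h} = \left(-2\right) 1 = -2$)
$t = 9 \sqrt{2}$ ($t = \sqrt{162} = 9 \sqrt{2} \approx 12.728$)
$V{\left(j \right)} = -2 + 2 j^{2}$ ($V{\left(j \right)} = \left(j^{2} + j j\right) - 2 = \left(j^{2} + j^{2}\right) - 2 = 2 j^{2} - 2 = -2 + 2 j^{2}$)
$t V{\left(n \right)} + u = 9 \sqrt{2} \left(-2 + 2 \left(-18\right)^{2}\right) + 225 = 9 \sqrt{2} \left(-2 + 2 \cdot 324\right) + 225 = 9 \sqrt{2} \left(-2 + 648\right) + 225 = 9 \sqrt{2} \cdot 646 + 225 = 5814 \sqrt{2} + 225 = 225 + 5814 \sqrt{2}$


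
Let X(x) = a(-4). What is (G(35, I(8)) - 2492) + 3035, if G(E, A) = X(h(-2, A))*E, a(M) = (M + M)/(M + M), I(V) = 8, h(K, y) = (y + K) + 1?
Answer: 578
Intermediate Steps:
h(K, y) = 1 + K + y (h(K, y) = (K + y) + 1 = 1 + K + y)
a(M) = 1 (a(M) = (2*M)/((2*M)) = (2*M)*(1/(2*M)) = 1)
X(x) = 1
G(E, A) = E (G(E, A) = 1*E = E)
(G(35, I(8)) - 2492) + 3035 = (35 - 2492) + 3035 = -2457 + 3035 = 578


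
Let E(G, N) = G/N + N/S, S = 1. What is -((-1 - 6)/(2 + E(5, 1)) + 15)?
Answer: -113/8 ≈ -14.125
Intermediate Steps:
E(G, N) = N + G/N (E(G, N) = G/N + N/1 = G/N + N*1 = G/N + N = N + G/N)
-((-1 - 6)/(2 + E(5, 1)) + 15) = -((-1 - 6)/(2 + (1 + 5/1)) + 15) = -(-7/(2 + (1 + 5*1)) + 15) = -(-7/(2 + (1 + 5)) + 15) = -(-7/(2 + 6) + 15) = -(-7/8 + 15) = -1*113/8 = -113/8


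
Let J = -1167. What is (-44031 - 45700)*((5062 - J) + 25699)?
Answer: -2864931368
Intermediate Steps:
(-44031 - 45700)*((5062 - J) + 25699) = (-44031 - 45700)*((5062 - 1*(-1167)) + 25699) = -89731*((5062 + 1167) + 25699) = -89731*(6229 + 25699) = -89731*31928 = -2864931368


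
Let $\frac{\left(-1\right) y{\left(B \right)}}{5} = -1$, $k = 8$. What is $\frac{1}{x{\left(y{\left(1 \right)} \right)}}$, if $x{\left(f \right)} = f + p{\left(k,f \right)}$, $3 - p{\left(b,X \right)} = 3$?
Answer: $\frac{1}{5} \approx 0.2$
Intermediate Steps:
$p{\left(b,X \right)} = 0$ ($p{\left(b,X \right)} = 3 - 3 = 0$)
$y{\left(B \right)} = 5$ ($y{\left(B \right)} = \left(-5\right) \left(-1\right) = 5$)
$x{\left(f \right)} = f$ ($x{\left(f \right)} = f + 0 = f$)
$\frac{1}{x{\left(y{\left(1 \right)} \right)}} = \frac{1}{5}$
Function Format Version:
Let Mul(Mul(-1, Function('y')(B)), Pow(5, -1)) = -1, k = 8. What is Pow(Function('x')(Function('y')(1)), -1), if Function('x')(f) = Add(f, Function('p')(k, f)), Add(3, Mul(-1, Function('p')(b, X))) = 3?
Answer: Rational(1, 5) ≈ 0.20000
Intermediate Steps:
Function('p')(b, X) = 0 (Function('p')(b, X) = Add(3, Mul(-1, 3)) = Add(3, -3) = 0)
Function('y')(B) = 5 (Function('y')(B) = Mul(-5, -1) = 5)
Function('x')(f) = f (Function('x')(f) = Add(f, 0) = f)
Pow(Function('x')(Function('y')(1)), -1) = Pow(5, -1) = Rational(1, 5)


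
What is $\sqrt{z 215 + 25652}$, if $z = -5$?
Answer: $\sqrt{24577} \approx 156.77$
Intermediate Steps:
$\sqrt{z 215 + 25652} = \sqrt{\left(-5\right) 215 + 25652} = \sqrt{-1075 + 25652} = \sqrt{24577}$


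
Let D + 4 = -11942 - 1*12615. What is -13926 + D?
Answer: -38487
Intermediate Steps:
D = -24561 (D = -4 + (-11942 - 1*12615) = -4 + (-11942 - 12615) = -4 - 24557 = -24561)
-13926 + D = -13926 - 24561 = -38487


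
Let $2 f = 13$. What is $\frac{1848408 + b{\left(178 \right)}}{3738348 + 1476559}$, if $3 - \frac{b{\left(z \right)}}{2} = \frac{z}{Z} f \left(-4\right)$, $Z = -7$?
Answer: $\frac{12929642}{36504349} \approx 0.35419$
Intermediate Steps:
$f = \frac{13}{2}$ ($f = \frac{1}{2} \cdot 13 = \frac{13}{2} \approx 6.5$)
$b{\left(z \right)} = 6 - \frac{52 z}{7}$ ($b{\left(z \right)} = 6 - 2 \frac{z}{-7} \cdot \frac{13}{2} \left(-4\right) = 6 - 2 - \frac{z}{7} \cdot \frac{13}{2} \left(-4\right) = 6 - 2 - \frac{13 z}{14} \left(-4\right) = 6 - 2 \frac{26 z}{7} = 6 - \frac{52 z}{7}$)
$\frac{1848408 + b{\left(178 \right)}}{3738348 + 1476559} = \frac{1848408 + \left(6 - \frac{9256}{7}\right)}{3738348 + 1476559} = \frac{1848408 + \left(6 - \frac{9256}{7}\right)}{5214907} = \left(1848408 - \frac{9214}{7}\right) \frac{1}{5214907} = \frac{12929642}{7} \cdot \frac{1}{5214907} = \frac{12929642}{36504349}$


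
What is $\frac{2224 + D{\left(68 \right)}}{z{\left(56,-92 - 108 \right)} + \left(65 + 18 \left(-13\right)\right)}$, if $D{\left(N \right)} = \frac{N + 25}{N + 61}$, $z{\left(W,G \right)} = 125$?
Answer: $- \frac{95663}{1892} \approx -50.562$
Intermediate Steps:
$D{\left(N \right)} = \frac{25 + N}{61 + N}$
$\frac{2224 + D{\left(68 \right)}}{z{\left(56,-92 - 108 \right)} + \left(65 + 18 \left(-13\right)\right)} = \frac{2224 + \frac{25 + 68}{61 + 68}}{125 + \left(65 + 18 \left(-13\right)\right)} = \frac{2224 + \frac{1}{129} \cdot 93}{125 + \left(65 - 234\right)} = \frac{2224 + \frac{1}{129} \cdot 93}{125 - 169} = \frac{2224 + \frac{31}{43}}{-44} = \frac{95663}{43} \left(- \frac{1}{44}\right) = - \frac{95663}{1892}$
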